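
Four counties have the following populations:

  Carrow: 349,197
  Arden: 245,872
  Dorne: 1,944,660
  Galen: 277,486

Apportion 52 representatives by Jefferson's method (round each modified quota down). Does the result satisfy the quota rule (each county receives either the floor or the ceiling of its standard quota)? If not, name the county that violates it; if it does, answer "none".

Dorne

Standard quotas: Carrow 6.445, Arden 4.538, Dorne 35.894, Galen 5.122.
Jefferson allocation: Carrow 6, Arden 4, Dorne 37, Galen 5.
Dorne has quota 35.894 (lower 35, upper 36) but receives 37 — outside the quota interval.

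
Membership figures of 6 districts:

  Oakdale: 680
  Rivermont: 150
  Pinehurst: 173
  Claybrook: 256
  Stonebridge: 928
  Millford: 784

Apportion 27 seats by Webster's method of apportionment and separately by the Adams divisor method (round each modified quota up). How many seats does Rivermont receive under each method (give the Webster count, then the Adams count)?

Webster: Oakdale 6, Rivermont 1, Pinehurst 2, Claybrook 2, Stonebridge 9, Millford 7.
Adams: Oakdale 6, Rivermont 2, Pinehurst 2, Claybrook 2, Stonebridge 8, Millford 7.
Rivermont gets 1 under Webster and 2 under Adams.

1 and 2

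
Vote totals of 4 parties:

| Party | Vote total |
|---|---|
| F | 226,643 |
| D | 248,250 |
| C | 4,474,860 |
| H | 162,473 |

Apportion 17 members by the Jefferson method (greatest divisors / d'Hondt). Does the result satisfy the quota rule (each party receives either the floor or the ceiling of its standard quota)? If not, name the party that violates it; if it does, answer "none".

C

Standard quotas: F 0.754, D 0.826, C 14.881, H 0.540.
Jefferson allocation: F 0, D 0, C 17, H 0.
C has quota 14.881 (lower 14, upper 15) but receives 17 — outside the quota interval.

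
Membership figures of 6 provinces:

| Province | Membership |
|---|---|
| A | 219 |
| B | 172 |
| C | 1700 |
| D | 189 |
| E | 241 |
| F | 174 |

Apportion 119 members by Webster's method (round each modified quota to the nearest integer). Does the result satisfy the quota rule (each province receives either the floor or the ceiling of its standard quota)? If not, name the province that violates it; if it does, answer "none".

Standard quotas: A 9.670, B 7.595, C 75.065, D 8.345, E 10.642, F 7.683.
Webster allocation: A 10, B 8, C 74, D 8, E 11, F 8.
C has quota 75.065 (lower 75, upper 76) but receives 74 — outside the quota interval.

C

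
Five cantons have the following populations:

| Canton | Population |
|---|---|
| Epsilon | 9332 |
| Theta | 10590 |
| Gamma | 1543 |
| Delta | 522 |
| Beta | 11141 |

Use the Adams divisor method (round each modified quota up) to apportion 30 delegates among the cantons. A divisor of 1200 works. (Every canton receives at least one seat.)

With modified divisor 1200: modified quotas Epsilon 7.777, Theta 8.825, Gamma 1.286, Delta 0.435, Beta 9.284.
Rounding up: Epsilon 8, Theta 9, Gamma 2, Delta 1, Beta 10 (total 30).

Epsilon 8, Theta 9, Gamma 2, Delta 1, Beta 10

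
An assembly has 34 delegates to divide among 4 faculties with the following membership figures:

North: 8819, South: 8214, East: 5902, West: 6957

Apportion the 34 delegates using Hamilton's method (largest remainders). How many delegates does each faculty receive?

The standard divisor is 29892/34 ≈ 879.176.
Standard quotas: North 10.0310, South 9.3428, East 6.7131, West 7.9131.
Lower quotas: North 10, South 9, East 6, West 7 (sum 32, leaving 2 seats).
Remainders in descending order: West 0.9131, East 0.7131, South 0.3428, North 0.0310.
Largest remainders: West, East receive the extra seats.

North: 10, South: 9, East: 7, West: 8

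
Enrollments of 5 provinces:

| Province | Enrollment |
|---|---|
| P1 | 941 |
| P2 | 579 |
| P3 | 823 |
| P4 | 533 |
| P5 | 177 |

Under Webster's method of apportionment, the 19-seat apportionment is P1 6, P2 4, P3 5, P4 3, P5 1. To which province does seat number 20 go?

Priority for the next seat is population ÷ (current seats + 0.5).
Priorities: P1 144.769, P2 128.667, P3 149.636, P4 152.286, P5 118.000.
Highest priority: P4.

P4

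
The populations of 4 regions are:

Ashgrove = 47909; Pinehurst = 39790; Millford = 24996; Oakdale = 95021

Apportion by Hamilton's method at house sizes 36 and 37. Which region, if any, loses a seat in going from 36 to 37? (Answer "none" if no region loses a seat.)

none

At 36 seats: Ashgrove 8, Pinehurst 7, Millford 4, Oakdale 17.
At 37 seats: Ashgrove 9, Pinehurst 7, Millford 4, Oakdale 17.
No region's allocation decreased.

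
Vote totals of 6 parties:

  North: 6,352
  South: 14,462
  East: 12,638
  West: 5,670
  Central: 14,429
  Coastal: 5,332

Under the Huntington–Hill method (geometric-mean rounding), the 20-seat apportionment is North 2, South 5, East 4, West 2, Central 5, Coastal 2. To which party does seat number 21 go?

Priority for the next seat is population ÷ (√(s·(s+1))).
Priorities: North 2593.193, South 2640.388, East 2825.943, West 2314.768, Central 2634.363, Coastal 2176.780.
Highest priority: East.

East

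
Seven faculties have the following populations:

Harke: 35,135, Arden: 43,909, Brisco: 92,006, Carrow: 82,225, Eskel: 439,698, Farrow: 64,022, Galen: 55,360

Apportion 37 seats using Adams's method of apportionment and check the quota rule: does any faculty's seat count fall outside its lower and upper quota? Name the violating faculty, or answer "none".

Standard quotas: Harke 1.600, Arden 2.000, Brisco 4.191, Carrow 3.745, Eskel 20.027, Farrow 2.916, Galen 2.521.
Adams allocation: Harke 2, Arden 2, Brisco 4, Carrow 4, Eskel 19, Farrow 3, Galen 3.
Eskel has quota 20.027 (lower 20, upper 21) but receives 19 — outside the quota interval.

Eskel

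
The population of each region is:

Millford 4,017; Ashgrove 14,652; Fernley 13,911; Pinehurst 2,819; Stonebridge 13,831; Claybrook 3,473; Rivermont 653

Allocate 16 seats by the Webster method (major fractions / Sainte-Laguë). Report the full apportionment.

Millford: 1, Ashgrove: 5, Fernley: 4, Pinehurst: 1, Stonebridge: 4, Claybrook: 1, Rivermont: 0

Standard divisor 53356/16 ≈ 3334.75; standard quotas: Millford 1.205, Ashgrove 4.394, Fernley 4.172, Pinehurst 0.845, Stonebridge 4.148, Claybrook 1.041, Rivermont 0.196.
Rounding to the nearest integer gives 1, 4, 4, 1, 4, 1, 0 = 15 seats, so the divisor must be adjusted.
With modified divisor 3200: modified quotas Millford 1.255, Ashgrove 4.579, Fernley 4.347, Pinehurst 0.881, Stonebridge 4.322, Claybrook 1.085, Rivermont 0.204.
Rounding to the nearest integer: Millford 1, Ashgrove 5, Fernley 4, Pinehurst 1, Stonebridge 4, Claybrook 1, Rivermont 0 (total 16).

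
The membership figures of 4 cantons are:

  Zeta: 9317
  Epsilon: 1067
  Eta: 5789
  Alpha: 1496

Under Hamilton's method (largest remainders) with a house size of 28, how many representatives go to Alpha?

Total 17669; standard divisor 17669/28 ≈ 631.036.
Standard quotas: Zeta 14.7646, Epsilon 1.6909, Eta 9.1738, Alpha 2.3707.
Lower quotas: Zeta 14, Epsilon 1, Eta 9, Alpha 2 (sum 26, leaving 2 seats).
Remainders in descending order: Zeta 0.7646, Epsilon 0.6909, Alpha 0.3707, Eta 0.1738.
Largest remainders: Zeta, Epsilon receive the extra seats.
Alpha receives 2.

2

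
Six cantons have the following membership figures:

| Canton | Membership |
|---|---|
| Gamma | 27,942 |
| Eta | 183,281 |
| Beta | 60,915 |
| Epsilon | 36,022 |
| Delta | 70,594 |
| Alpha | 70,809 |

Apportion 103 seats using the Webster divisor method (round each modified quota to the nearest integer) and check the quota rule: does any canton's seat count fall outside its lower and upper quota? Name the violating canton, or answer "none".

Eta

Standard quotas: Gamma 6.402, Eta 41.992, Beta 13.956, Epsilon 8.253, Delta 16.174, Alpha 16.223.
Webster allocation: Gamma 6, Eta 43, Beta 14, Epsilon 8, Delta 16, Alpha 16.
Eta has quota 41.992 (lower 41, upper 42) but receives 43 — outside the quota interval.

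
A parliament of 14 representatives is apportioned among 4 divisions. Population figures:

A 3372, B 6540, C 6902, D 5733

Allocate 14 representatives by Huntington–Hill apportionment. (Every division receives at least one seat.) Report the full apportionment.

With divisor 1599: modified quotas A 2.109, B 4.090, C 4.316, D 3.585.
Geometric-mean thresholds: A √(2·3)=2.449, B √(4·5)=4.472, C √(4·5)=4.472, D √(3·4)=3.464.
Each quota rounded against its threshold gives A 2, B 4, C 4, D 4 (total 14).

A=2, B=4, C=4, D=4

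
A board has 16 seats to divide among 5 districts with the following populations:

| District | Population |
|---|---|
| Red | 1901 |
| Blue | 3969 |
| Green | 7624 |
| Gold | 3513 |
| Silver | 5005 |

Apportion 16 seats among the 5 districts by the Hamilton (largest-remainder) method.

Standard divisor: 22012 ÷ 16 ≈ 1375.75.
Standard quotas: Red 1.3818, Blue 2.8850, Green 5.5417, Gold 2.5535, Silver 3.6380.
Lower quotas: Red 1, Blue 2, Green 5, Gold 2, Silver 3 (sum 13, leaving 3 seats).
Remainders in descending order: Blue 0.8850, Silver 0.6380, Gold 0.5535, Green 0.5417, Red 0.3818.
The surplus seats go to Blue, Silver, Gold.

Red 1, Blue 3, Green 5, Gold 3, Silver 4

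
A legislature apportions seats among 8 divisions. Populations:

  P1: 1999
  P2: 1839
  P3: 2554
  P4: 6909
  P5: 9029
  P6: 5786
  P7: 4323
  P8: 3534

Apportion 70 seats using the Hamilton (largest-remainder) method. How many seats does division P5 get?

Standard divisor: 35973 ÷ 70 ≈ 513.9.
Standard quotas: P1 3.8899, P2 3.5785, P3 4.9698, P4 13.4442, P5 17.5696, P6 11.2590, P7 8.4121, P8 6.8768.
Lower quotas: P1 3, P2 3, P3 4, P4 13, P5 17, P6 11, P7 8, P8 6 (sum 65, leaving 5 seats).
Remainders in descending order: P3 0.9698, P1 0.8899, P8 0.8768, P2 0.5785, P5 0.5696, P4 0.4442, P7 0.4121, P6 0.2590.
The surplus seats go to P3, P1, P8, P2, P5.
P5 receives 18.

18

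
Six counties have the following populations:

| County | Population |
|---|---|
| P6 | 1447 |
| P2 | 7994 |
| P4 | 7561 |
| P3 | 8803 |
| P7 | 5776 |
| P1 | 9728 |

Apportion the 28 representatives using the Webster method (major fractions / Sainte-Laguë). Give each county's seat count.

Standard divisor 41309/28 ≈ 1475.321; standard quotas: P6 0.981, P2 5.418, P4 5.125, P3 5.967, P7 3.915, P1 6.594.
Rounding to the nearest integer gives P6 1, P2 5, P4 5, P3 6, P7 4, P1 7 — total 28, matching the house size, so no adjustment is needed.

P6 1; P2 5; P4 5; P3 6; P7 4; P1 7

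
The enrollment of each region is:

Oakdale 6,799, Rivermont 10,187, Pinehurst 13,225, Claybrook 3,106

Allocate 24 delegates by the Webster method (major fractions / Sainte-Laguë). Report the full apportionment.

Oakdale=5; Rivermont=7; Pinehurst=10; Claybrook=2

Standard divisor 33317/24 ≈ 1388.208; standard quotas: Oakdale 4.898, Rivermont 7.338, Pinehurst 9.527, Claybrook 2.237.
Rounding to the nearest integer gives Oakdale 5, Rivermont 7, Pinehurst 10, Claybrook 2 — total 24, matching the house size, so no adjustment is needed.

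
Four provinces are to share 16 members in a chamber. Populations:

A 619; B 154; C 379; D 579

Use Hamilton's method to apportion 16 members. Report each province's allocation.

Total 1731; standard divisor 1731/16 ≈ 108.188.
Standard quotas: A 5.722, B 1.423, C 3.503, D 5.352.
Lower quotas: A 5, B 1, C 3, D 5 (sum 14, leaving 2 seats).
Remainders in descending order: A 0.722, C 0.503, B 0.423, D 0.352.
The surplus seats go to A, C.

A=6, B=1, C=4, D=5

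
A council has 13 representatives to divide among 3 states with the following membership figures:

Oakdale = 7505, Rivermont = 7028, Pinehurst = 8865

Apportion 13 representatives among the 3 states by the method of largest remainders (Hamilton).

Oakdale: 4, Rivermont: 4, Pinehurst: 5

Total 23398; standard divisor 23398/13 ≈ 1799.846.
Standard quotas: Oakdale 4.1698, Rivermont 3.9048, Pinehurst 4.9254.
Lower quotas: Oakdale 4, Rivermont 3, Pinehurst 4 (sum 11, leaving 2 seats).
Remainders in descending order: Pinehurst 0.9254, Rivermont 0.9048, Oakdale 0.1698.
Largest remainders: Pinehurst, Rivermont receive the extra seats.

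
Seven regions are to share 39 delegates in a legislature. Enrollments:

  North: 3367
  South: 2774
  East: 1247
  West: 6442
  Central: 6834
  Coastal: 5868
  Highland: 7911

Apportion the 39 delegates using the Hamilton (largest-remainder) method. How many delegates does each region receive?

The standard divisor is 34443/39 ≈ 883.154.
Standard quotas: North 3.8125, South 3.1410, East 1.4120, West 7.2943, Central 7.7382, Coastal 6.6444, Highland 8.9577.
Lower quotas: North 3, South 3, East 1, West 7, Central 7, Coastal 6, Highland 8 (sum 35, leaving 4 seats).
Remainders in descending order: Highland 0.9577, North 0.8125, Central 0.7382, Coastal 0.6444, East 0.4120, West 0.2943, South 0.1410.
Largest remainders: Highland, North, Central, Coastal receive the extra seats.

North 4; South 3; East 1; West 7; Central 8; Coastal 7; Highland 9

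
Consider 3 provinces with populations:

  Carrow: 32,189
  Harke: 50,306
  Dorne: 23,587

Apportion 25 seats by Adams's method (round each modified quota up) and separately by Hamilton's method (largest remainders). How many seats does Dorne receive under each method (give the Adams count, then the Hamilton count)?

Adams: Carrow 8, Harke 11, Dorne 6.
Hamilton: Carrow 8, Harke 12, Dorne 5.
Dorne gets 6 under Adams and 5 under Hamilton.

6 and 5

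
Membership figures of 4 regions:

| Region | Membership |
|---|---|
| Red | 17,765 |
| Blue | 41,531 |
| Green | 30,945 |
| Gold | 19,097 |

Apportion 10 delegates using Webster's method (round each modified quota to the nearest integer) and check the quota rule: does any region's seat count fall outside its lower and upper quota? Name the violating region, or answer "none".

none

Standard quotas: Red 1.625, Blue 3.798, Green 2.830, Gold 1.747.
Webster allocation: Red 1, Blue 4, Green 3, Gold 2.
Every allocation lies between the lower and upper quota.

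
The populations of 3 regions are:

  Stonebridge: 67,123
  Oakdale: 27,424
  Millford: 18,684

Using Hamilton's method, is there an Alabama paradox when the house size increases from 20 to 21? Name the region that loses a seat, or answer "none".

At 20 seats: Stonebridge 12, Oakdale 5, Millford 3.
At 21 seats: Stonebridge 12, Oakdale 5, Millford 4.
No region's allocation decreased.

none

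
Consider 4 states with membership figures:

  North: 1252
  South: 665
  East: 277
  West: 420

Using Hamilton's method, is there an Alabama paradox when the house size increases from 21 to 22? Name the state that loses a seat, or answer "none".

At 21 seats: North 10, South 5, East 2, West 4.
At 22 seats: North 11, South 6, East 2, West 3.
West drops from 4 to 3.

West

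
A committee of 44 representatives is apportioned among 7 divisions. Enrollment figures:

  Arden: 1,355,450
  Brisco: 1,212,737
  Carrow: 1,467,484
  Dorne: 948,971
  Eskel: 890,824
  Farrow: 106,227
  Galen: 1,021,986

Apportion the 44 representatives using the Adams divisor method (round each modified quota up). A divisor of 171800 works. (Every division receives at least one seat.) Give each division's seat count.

Arden 8; Brisco 8; Carrow 9; Dorne 6; Eskel 6; Farrow 1; Galen 6

With modified divisor 171800: modified quotas Arden 7.890, Brisco 7.059, Carrow 8.542, Dorne 5.524, Eskel 5.185, Farrow 0.618, Galen 5.949.
Rounding up: Arden 8, Brisco 8, Carrow 9, Dorne 6, Eskel 6, Farrow 1, Galen 6 (total 44).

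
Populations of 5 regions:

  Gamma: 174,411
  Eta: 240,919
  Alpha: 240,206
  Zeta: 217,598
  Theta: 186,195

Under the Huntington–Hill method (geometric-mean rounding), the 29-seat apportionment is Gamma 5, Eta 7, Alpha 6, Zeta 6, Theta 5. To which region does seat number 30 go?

Priority for the next seat is population ÷ (√(s·(s+1))).
Priorities: Gamma 31842.946, Eta 32194.156, Alpha 37064.590, Zeta 33576.100, Theta 33994.401.
Highest priority: Alpha.

Alpha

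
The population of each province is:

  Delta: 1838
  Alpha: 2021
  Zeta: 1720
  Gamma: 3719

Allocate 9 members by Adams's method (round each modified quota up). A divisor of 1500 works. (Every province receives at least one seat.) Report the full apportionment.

With modified divisor 1500: modified quotas Delta 1.225, Alpha 1.347, Zeta 1.147, Gamma 2.479.
Rounding up: Delta 2, Alpha 2, Zeta 2, Gamma 3 (total 9).

Delta: 2, Alpha: 2, Zeta: 2, Gamma: 3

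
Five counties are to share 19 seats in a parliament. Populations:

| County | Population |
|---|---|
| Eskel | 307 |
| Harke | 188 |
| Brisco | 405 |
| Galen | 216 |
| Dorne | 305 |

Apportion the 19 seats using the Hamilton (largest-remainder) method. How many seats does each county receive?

Standard divisor: 1421 ÷ 19 ≈ 74.789.
Standard quotas: Eskel 4.105, Harke 2.514, Brisco 5.415, Galen 2.888, Dorne 4.078.
Lower quotas: Eskel 4, Harke 2, Brisco 5, Galen 2, Dorne 4 (sum 17, leaving 2 seats).
Remainders in descending order: Galen 0.888, Harke 0.514, Brisco 0.415, Eskel 0.105, Dorne 0.078.
The surplus seats go to Galen, Harke.

Eskel 4; Harke 3; Brisco 5; Galen 3; Dorne 4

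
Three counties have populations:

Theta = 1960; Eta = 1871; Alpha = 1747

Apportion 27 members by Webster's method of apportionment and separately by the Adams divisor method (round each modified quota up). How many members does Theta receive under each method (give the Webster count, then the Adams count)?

10 and 9

Webster: Theta 10, Eta 9, Alpha 8.
Adams: Theta 9, Eta 9, Alpha 9.
Theta gets 10 under Webster and 9 under Adams.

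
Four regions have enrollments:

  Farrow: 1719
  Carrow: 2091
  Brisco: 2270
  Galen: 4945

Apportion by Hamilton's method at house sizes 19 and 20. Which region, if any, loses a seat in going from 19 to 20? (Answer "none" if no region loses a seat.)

none

At 19 seats: Farrow 3, Carrow 4, Brisco 4, Galen 8.
At 20 seats: Farrow 3, Carrow 4, Brisco 4, Galen 9.
No region's allocation decreased.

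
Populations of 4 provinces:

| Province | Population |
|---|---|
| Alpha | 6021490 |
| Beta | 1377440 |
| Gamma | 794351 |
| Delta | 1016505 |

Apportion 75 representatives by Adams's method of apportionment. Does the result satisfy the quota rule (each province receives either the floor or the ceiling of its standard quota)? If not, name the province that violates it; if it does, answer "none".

Alpha

Standard quotas: Alpha 49.036, Beta 11.217, Gamma 6.469, Delta 8.278.
Adams allocation: Alpha 48, Beta 11, Gamma 7, Delta 9.
Alpha has quota 49.036 (lower 49, upper 50) but receives 48 — outside the quota interval.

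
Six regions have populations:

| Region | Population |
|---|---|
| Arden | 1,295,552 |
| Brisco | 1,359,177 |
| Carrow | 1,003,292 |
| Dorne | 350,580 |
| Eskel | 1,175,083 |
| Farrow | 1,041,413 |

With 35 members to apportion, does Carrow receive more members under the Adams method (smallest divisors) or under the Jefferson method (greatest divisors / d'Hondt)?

Adams

Adams: Arden 7, Brisco 7, Carrow 6, Dorne 2, Eskel 7, Farrow 6.
Jefferson: Arden 7, Brisco 8, Carrow 5, Dorne 2, Eskel 7, Farrow 6.
Carrow gets 6 under Adams and 5 under Jefferson.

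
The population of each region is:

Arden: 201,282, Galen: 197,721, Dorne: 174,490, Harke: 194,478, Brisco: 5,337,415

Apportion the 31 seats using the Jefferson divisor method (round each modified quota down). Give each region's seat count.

Arden 1, Galen 1, Dorne 0, Harke 1, Brisco 28

Standard divisor 6105386/31 ≈ 196947.935; standard quotas: Arden 1.022, Galen 1.004, Dorne 0.886, Harke 0.987, Brisco 27.101.
Rounding down gives 1, 1, 0, 0, 27 = 29 seats, so the divisor must be adjusted.
With modified divisor 187300: modified quotas Arden 1.075, Galen 1.056, Dorne 0.932, Harke 1.038, Brisco 28.497.
Rounding down: Arden 1, Galen 1, Dorne 0, Harke 1, Brisco 28 (total 31).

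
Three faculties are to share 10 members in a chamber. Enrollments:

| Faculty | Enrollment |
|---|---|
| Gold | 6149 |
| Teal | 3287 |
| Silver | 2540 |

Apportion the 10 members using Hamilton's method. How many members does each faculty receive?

Gold 5, Teal 3, Silver 2

Total 11976; standard divisor 11976/10 ≈ 1197.6.
Standard quotas: Gold 5.1344, Teal 2.7447, Silver 2.1209.
Lower quotas: Gold 5, Teal 2, Silver 2 (sum 9, leaving 1 seat).
Remainders in descending order: Teal 0.7447, Gold 0.1344, Silver 0.1209.
Largest remainder: Teal receives the extra seat.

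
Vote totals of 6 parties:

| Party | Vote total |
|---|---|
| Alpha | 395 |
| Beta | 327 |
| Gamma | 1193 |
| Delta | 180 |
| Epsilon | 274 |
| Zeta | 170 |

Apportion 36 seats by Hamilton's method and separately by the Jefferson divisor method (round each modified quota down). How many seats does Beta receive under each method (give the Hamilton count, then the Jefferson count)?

5 and 4

Hamilton: Alpha 6, Beta 5, Gamma 17, Delta 2, Epsilon 4, Zeta 2.
Jefferson: Alpha 6, Beta 4, Gamma 18, Delta 2, Epsilon 4, Zeta 2.
Beta gets 5 under Hamilton and 4 under Jefferson.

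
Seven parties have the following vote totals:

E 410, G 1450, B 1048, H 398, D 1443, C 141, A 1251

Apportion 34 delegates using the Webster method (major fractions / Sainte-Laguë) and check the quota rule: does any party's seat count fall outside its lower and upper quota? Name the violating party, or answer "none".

none

Standard quotas: E 2.270, G 8.028, B 5.802, H 2.204, D 7.989, C 0.781, A 6.926.
Webster allocation: E 2, G 8, B 6, H 2, D 8, C 1, A 7.
Every allocation lies between the lower and upper quota.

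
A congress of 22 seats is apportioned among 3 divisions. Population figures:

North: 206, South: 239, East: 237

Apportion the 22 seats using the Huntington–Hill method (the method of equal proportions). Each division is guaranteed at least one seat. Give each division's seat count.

North: 7, South: 8, East: 7

With divisor 31.7: modified quotas North 6.498, South 7.539, East 7.476.
Geometric-mean thresholds: North √(6·7)=6.481, South √(7·8)=7.483, East √(7·8)=7.483.
Each quota rounded against its threshold gives North 7, South 8, East 7 (total 22).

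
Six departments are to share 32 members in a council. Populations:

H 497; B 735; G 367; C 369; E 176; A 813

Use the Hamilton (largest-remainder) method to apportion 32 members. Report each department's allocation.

Total 2957; standard divisor 2957/32 ≈ 92.406.
Standard quotas: H 5.378, B 7.954, G 3.972, C 3.993, E 1.905, A 8.798.
Lower quotas: H 5, B 7, G 3, C 3, E 1, A 8 (sum 27, leaving 5 seats).
Remainders in descending order: C 0.993, G 0.972, B 0.954, E 0.905, A 0.798, H 0.378.
Largest remainders: C, G, B, E, A receive the extra seats.

H 5; B 8; G 4; C 4; E 2; A 9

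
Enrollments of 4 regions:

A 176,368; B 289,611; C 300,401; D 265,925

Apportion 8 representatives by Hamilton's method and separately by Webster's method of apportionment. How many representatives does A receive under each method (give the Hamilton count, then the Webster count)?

2 and 1

Hamilton: A 2, B 2, C 2, D 2.
Webster: A 1, B 2, C 3, D 2.
A gets 2 under Hamilton and 1 under Webster.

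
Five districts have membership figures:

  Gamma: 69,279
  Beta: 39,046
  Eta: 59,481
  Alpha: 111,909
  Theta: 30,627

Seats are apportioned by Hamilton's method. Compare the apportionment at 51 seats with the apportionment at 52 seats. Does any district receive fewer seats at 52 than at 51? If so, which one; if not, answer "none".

At 51 seats: Gamma 11, Beta 7, Eta 10, Alpha 18, Theta 5.
At 52 seats: Gamma 12, Beta 6, Eta 10, Alpha 19, Theta 5.
Beta drops from 7 to 6.

Beta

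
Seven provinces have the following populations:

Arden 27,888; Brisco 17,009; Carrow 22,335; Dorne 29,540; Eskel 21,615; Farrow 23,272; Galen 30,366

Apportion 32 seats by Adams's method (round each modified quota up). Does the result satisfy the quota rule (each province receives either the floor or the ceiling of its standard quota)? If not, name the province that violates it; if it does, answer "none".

none

Standard quotas: Arden 5.188, Brisco 3.164, Carrow 4.155, Dorne 5.495, Eskel 4.021, Farrow 4.329, Galen 5.649.
Adams allocation: Arden 5, Brisco 3, Carrow 4, Dorne 6, Eskel 4, Farrow 4, Galen 6.
Every allocation lies between the lower and upper quota.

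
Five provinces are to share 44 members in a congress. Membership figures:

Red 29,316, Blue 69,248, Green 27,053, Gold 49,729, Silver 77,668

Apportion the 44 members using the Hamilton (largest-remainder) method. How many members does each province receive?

Total 253014; standard divisor 253014/44 ≈ 5750.318.
Standard quotas: Red 5.0982, Blue 12.0425, Green 4.7046, Gold 8.6480, Silver 13.5067.
Lower quotas: Red 5, Blue 12, Green 4, Gold 8, Silver 13 (sum 42, leaving 2 seats).
Remainders in descending order: Green 0.7046, Gold 0.6480, Silver 0.5067, Red 0.0982, Blue 0.0425.
The surplus seats go to Green, Gold.

Red 5, Blue 12, Green 5, Gold 9, Silver 13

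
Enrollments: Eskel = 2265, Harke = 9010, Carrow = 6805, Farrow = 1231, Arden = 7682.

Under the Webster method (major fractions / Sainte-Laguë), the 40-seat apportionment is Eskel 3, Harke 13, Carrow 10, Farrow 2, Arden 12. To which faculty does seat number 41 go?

Priority for the next seat is population ÷ (current seats + 0.5).
Priorities: Eskel 647.143, Harke 667.407, Carrow 648.095, Farrow 492.400, Arden 614.560.
Highest priority: Harke.

Harke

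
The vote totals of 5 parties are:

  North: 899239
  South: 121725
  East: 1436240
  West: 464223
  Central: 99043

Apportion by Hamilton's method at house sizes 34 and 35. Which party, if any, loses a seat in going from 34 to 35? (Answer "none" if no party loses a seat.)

At 34 seats: North 10, South 2, East 16, West 5, Central 1.
At 35 seats: North 11, South 1, East 17, West 5, Central 1.
South drops from 2 to 1.

South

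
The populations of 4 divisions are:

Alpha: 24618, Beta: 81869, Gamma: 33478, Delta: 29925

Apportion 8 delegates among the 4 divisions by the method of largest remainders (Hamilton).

Total 169890; standard divisor 169890/8 ≈ 21236.25.
Standard quotas: Alpha 1.1592, Beta 3.8552, Gamma 1.5765, Delta 1.4091.
Lower quotas: Alpha 1, Beta 3, Gamma 1, Delta 1 (sum 6, leaving 2 seats).
Remainders in descending order: Beta 0.8552, Gamma 0.5765, Delta 0.4091, Alpha 0.1592.
The surplus seats go to Beta, Gamma.

Alpha 1; Beta 4; Gamma 2; Delta 1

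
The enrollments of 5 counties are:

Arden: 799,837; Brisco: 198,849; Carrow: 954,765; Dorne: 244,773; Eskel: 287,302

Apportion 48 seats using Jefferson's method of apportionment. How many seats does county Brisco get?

Standard divisor 2485526/48 ≈ 51781.792; standard quotas: Arden 15.446, Brisco 3.840, Carrow 18.438, Dorne 4.727, Eskel 5.548.
Rounding down gives 15, 3, 18, 4, 5 = 45 seats, so the divisor must be adjusted.
With modified divisor 49300: modified quotas Arden 16.224, Brisco 4.033, Carrow 19.366, Dorne 4.965, Eskel 5.828.
Rounding down: Arden 16, Brisco 4, Carrow 19, Dorne 4, Eskel 5 (total 48).
Brisco receives 4.

4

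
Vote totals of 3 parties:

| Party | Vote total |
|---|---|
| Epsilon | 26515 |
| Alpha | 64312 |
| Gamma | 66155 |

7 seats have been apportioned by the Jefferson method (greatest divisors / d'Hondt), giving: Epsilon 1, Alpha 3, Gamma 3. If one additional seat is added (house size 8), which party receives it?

Gamma

Priority for the next seat is population ÷ (current seats + 1).
Priorities: Epsilon 13257.500, Alpha 16078.000, Gamma 16538.750.
Highest priority: Gamma.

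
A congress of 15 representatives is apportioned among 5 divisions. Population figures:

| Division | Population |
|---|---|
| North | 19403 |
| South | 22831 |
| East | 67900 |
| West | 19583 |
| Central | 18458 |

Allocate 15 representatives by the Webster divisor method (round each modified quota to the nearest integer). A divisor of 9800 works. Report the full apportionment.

North: 2, South: 2, East: 7, West: 2, Central: 2

With modified divisor 9800: modified quotas North 1.980, South 2.330, East 6.929, West 1.998, Central 1.883.
Rounding to the nearest integer: North 2, South 2, East 7, West 2, Central 2 (total 15).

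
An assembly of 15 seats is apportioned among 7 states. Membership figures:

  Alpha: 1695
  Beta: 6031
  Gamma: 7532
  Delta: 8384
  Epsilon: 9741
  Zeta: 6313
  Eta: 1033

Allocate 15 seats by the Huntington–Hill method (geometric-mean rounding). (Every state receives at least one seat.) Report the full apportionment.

Alpha 1; Beta 2; Gamma 3; Delta 3; Epsilon 3; Zeta 2; Eta 1

With divisor 2943: modified quotas Alpha 0.576, Beta 2.049, Gamma 2.559, Delta 2.849, Epsilon 3.310, Zeta 2.145, Eta 0.351.
Geometric-mean thresholds: Alpha (min 1), Beta √(2·3)=2.449, Gamma √(2·3)=2.449, Delta √(2·3)=2.449, Epsilon √(3·4)=3.464, Zeta √(2·3)=2.449, Eta (min 1).
Each quota rounded against its threshold gives Alpha 1, Beta 2, Gamma 3, Delta 3, Epsilon 3, Zeta 2, Eta 1 (total 15).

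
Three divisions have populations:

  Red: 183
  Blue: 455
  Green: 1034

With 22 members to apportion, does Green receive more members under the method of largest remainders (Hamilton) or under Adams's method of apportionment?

Hamilton: Red 2, Blue 6, Green 14.
Adams: Red 3, Blue 6, Green 13.
Green gets 14 under Hamilton and 13 under Adams.

Hamilton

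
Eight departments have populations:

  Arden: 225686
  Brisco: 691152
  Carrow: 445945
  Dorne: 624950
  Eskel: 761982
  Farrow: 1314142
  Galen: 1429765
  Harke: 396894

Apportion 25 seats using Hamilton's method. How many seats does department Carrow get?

The standard divisor is 5890516/25 ≈ 235620.64.
Standard quotas: Arden 0.9578, Brisco 2.9333, Carrow 1.8926, Dorne 2.6524, Eskel 3.2339, Farrow 5.5774, Galen 6.0681, Harke 1.6845.
Lower quotas: Arden 0, Brisco 2, Carrow 1, Dorne 2, Eskel 3, Farrow 5, Galen 6, Harke 1 (sum 20, leaving 5 seats).
Remainders in descending order: Arden 0.9578, Brisco 0.9333, Carrow 0.8926, Harke 0.6845, Dorne 0.6524, Farrow 0.5774, Eskel 0.2339, Galen 0.0681.
The surplus seats go to Arden, Brisco, Carrow, Harke, Dorne.
Carrow receives 2.

2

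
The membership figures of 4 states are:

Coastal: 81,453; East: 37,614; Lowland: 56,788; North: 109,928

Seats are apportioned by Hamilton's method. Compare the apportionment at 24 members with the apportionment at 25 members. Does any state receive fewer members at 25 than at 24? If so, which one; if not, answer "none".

At 24 seats: Coastal 7, East 3, Lowland 5, North 9.
At 25 seats: Coastal 7, East 3, Lowland 5, North 10.
No state's allocation decreased.

none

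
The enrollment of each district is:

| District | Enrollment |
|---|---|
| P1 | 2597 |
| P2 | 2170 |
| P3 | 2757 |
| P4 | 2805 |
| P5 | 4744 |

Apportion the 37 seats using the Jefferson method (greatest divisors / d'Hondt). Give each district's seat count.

P1=6; P2=5; P3=7; P4=7; P5=12

Standard divisor 15073/37 ≈ 407.378; standard quotas: P1 6.375, P2 5.327, P3 6.768, P4 6.885, P5 11.645.
Rounding down gives 6, 5, 6, 6, 11 = 34 seats, so the divisor must be adjusted.
With modified divisor 380: modified quotas P1 6.834, P2 5.711, P3 7.255, P4 7.382, P5 12.484.
Rounding down: P1 6, P2 5, P3 7, P4 7, P5 12 (total 37).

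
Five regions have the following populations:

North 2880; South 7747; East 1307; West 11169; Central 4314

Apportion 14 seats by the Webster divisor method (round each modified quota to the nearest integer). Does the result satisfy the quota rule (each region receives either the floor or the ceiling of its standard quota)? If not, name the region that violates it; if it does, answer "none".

Standard quotas: North 1.471, South 3.956, East 0.667, West 5.703, Central 2.203.
Webster allocation: North 1, South 4, East 1, West 6, Central 2.
Every allocation lies between the lower and upper quota.

none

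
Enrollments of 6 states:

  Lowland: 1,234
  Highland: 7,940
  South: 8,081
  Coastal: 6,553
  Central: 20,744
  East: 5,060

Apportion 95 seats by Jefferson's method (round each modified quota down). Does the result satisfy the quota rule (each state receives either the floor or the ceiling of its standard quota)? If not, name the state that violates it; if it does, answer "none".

Central

Standard quotas: Lowland 2.363, Highland 15.204, South 15.474, Coastal 12.548, Central 39.722, East 9.689.
Jefferson allocation: Lowland 2, Highland 15, South 15, Coastal 12, Central 41, East 10.
Central has quota 39.722 (lower 39, upper 40) but receives 41 — outside the quota interval.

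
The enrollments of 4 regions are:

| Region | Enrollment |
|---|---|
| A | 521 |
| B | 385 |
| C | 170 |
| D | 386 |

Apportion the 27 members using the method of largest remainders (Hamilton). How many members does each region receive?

A 10; B 7; C 3; D 7

Standard divisor: 1462 ÷ 27 ≈ 54.148.
Standard quotas: A 9.622, B 7.110, C 3.140, D 7.129.
Lower quotas: A 9, B 7, C 3, D 7 (sum 26, leaving 1 seat).
Remainders in descending order: A 0.622, C 0.140, D 0.129, B 0.110.
Largest remainder: A receives the extra seat.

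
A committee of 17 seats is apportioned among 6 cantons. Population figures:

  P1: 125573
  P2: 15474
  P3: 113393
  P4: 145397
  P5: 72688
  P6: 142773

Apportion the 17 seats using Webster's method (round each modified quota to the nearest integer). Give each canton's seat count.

Standard divisor 615298/17 ≈ 36194; standard quotas: P1 3.469, P2 0.428, P3 3.133, P4 4.017, P5 2.008, P6 3.945.
Rounding to the nearest integer gives 3, 0, 3, 4, 2, 4 = 16 seats, so the divisor must be adjusted.
With modified divisor 34100: modified quotas P1 3.682, P2 0.454, P3 3.325, P4 4.264, P5 2.132, P6 4.187.
Rounding to the nearest integer: P1 4, P2 0, P3 3, P4 4, P5 2, P6 4 (total 17).

P1 4, P2 0, P3 3, P4 4, P5 2, P6 4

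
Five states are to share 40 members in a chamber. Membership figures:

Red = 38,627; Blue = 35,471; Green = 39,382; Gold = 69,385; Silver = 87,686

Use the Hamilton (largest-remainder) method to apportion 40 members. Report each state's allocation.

Red=6, Blue=5, Green=6, Gold=10, Silver=13

Standard divisor: 270551 ÷ 40 ≈ 6763.775.
Standard quotas: Red 5.7109, Blue 5.2443, Green 5.8225, Gold 10.2583, Silver 12.9641.
Lower quotas: Red 5, Blue 5, Green 5, Gold 10, Silver 12 (sum 37, leaving 3 seats).
Remainders in descending order: Silver 0.9641, Green 0.8225, Red 0.7109, Gold 0.2583, Blue 0.2443.
The surplus seats go to Silver, Green, Red.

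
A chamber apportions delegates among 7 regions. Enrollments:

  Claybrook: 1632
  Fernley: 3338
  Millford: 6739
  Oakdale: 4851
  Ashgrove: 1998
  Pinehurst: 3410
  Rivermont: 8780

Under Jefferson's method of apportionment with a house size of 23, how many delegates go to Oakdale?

4

Standard divisor 30748/23 ≈ 1336.87; standard quotas: Claybrook 1.221, Fernley 2.497, Millford 5.041, Oakdale 3.629, Ashgrove 1.495, Pinehurst 2.551, Rivermont 6.568.
Rounding down gives 1, 2, 5, 3, 1, 2, 6 = 20 seats, so the divisor must be adjusted.
With modified divisor 1127.22: modified quotas Claybrook 1.448, Fernley 2.961, Millford 5.978, Oakdale 4.304, Ashgrove 1.773, Pinehurst 3.025, Rivermont 7.789.
Rounding down: Claybrook 1, Fernley 2, Millford 5, Oakdale 4, Ashgrove 1, Pinehurst 3, Rivermont 7 (total 23).
Oakdale receives 4.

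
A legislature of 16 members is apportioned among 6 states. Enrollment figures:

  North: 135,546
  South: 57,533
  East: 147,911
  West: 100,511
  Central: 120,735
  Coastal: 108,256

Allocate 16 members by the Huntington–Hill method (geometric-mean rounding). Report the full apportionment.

With divisor 41866: modified quotas North 3.238, South 1.374, East 3.533, West 2.401, Central 2.884, Coastal 2.586.
Geometric-mean thresholds: North √(3·4)=3.464, South √(1·2)=1.414, East √(3·4)=3.464, West √(2·3)=2.449, Central √(2·3)=2.449, Coastal √(2·3)=2.449.
Each quota rounded against its threshold gives North 3, South 1, East 4, West 2, Central 3, Coastal 3 (total 16).

North: 3, South: 1, East: 4, West: 2, Central: 3, Coastal: 3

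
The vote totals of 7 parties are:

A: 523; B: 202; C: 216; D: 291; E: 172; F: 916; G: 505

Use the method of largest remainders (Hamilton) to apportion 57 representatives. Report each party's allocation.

Standard divisor: 2825 ÷ 57 ≈ 49.561.
Standard quotas: A 10.553, B 4.076, C 4.358, D 5.872, E 3.470, F 18.482, G 10.189.
Lower quotas: A 10, B 4, C 4, D 5, E 3, F 18, G 10 (sum 54, leaving 3 seats).
Remainders in descending order: D 0.872, A 0.553, F 0.482, E 0.470, C 0.358, G 0.189, B 0.076.
The surplus seats go to D, A, F.

A 11; B 4; C 4; D 6; E 3; F 19; G 10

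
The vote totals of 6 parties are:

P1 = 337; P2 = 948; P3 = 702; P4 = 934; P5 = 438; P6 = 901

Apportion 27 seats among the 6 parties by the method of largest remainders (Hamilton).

Total 4260; standard divisor 4260/27 ≈ 157.778.
Standard quotas: P1 2.136, P2 6.008, P3 4.449, P4 5.920, P5 2.776, P6 5.711.
Lower quotas: P1 2, P2 6, P3 4, P4 5, P5 2, P6 5 (sum 24, leaving 3 seats).
Remainders in descending order: P4 0.920, P5 0.776, P6 0.711, P3 0.449, P1 0.136, P2 0.008.
The surplus seats go to P4, P5, P6.

P1 2, P2 6, P3 4, P4 6, P5 3, P6 6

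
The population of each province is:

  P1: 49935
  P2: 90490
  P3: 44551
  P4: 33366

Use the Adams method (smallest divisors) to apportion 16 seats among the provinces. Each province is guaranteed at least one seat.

P1: 4, P2: 6, P3: 3, P4: 3

Standard divisor 218342/16 ≈ 13646.375; standard quotas: P1 3.659, P2 6.631, P3 3.265, P4 2.445.
Rounding up gives 4, 7, 4, 3 = 18 seats, so the divisor must be adjusted.
With modified divisor 15900: modified quotas P1 3.141, P2 5.691, P3 2.802, P4 2.098.
Rounding up: P1 4, P2 6, P3 3, P4 3 (total 16).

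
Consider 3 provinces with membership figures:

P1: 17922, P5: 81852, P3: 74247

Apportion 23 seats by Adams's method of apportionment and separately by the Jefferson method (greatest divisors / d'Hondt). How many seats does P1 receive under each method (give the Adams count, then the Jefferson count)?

3 and 2

Adams: P1 3, P5 10, P3 10.
Jefferson: P1 2, P5 11, P3 10.
P1 gets 3 under Adams and 2 under Jefferson.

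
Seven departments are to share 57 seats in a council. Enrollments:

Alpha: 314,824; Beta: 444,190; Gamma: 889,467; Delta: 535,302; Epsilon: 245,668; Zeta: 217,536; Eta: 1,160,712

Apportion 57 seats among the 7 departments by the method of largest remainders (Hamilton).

Alpha 5, Beta 7, Gamma 13, Delta 8, Epsilon 4, Zeta 3, Eta 17

The standard divisor is 3807699/57 ≈ 66801.737.
Standard quotas: Alpha 4.7128, Beta 6.6494, Gamma 13.3150, Delta 8.0133, Epsilon 3.6776, Zeta 3.2564, Eta 17.3755.
Lower quotas: Alpha 4, Beta 6, Gamma 13, Delta 8, Epsilon 3, Zeta 3, Eta 17 (sum 54, leaving 3 seats).
Remainders in descending order: Alpha 0.7128, Epsilon 0.6776, Beta 0.6494, Eta 0.3755, Gamma 0.3150, Zeta 0.2564, Delta 0.0133.
The surplus seats go to Alpha, Epsilon, Beta.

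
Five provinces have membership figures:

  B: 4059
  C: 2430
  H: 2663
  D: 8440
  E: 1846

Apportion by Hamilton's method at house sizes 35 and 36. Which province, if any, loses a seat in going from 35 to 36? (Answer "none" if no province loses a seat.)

At 35 seats: B 7, C 5, H 5, D 15, E 3.
At 36 seats: B 8, C 4, H 5, D 16, E 3.
C drops from 5 to 4.

C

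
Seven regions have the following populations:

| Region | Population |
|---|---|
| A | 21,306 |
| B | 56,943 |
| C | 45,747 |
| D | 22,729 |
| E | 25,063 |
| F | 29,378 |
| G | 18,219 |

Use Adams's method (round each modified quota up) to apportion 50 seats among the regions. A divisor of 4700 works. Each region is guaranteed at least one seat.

A=5, B=13, C=10, D=5, E=6, F=7, G=4

With modified divisor 4700: modified quotas A 4.533, B 12.116, C 9.733, D 4.836, E 5.333, F 6.251, G 3.876.
Rounding up: A 5, B 13, C 10, D 5, E 6, F 7, G 4 (total 50).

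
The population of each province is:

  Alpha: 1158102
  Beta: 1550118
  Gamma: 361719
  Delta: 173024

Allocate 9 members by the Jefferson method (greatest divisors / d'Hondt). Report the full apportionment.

Standard divisor 3242963/9 ≈ 360329.222; standard quotas: Alpha 3.214, Beta 4.302, Gamma 1.004, Delta 0.480.
Rounding down gives 3, 4, 1, 0 = 8 seats, so the divisor must be adjusted.
With modified divisor 299800: modified quotas Alpha 3.863, Beta 5.171, Gamma 1.207, Delta 0.577.
Rounding down: Alpha 3, Beta 5, Gamma 1, Delta 0 (total 9).

Alpha: 3, Beta: 5, Gamma: 1, Delta: 0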